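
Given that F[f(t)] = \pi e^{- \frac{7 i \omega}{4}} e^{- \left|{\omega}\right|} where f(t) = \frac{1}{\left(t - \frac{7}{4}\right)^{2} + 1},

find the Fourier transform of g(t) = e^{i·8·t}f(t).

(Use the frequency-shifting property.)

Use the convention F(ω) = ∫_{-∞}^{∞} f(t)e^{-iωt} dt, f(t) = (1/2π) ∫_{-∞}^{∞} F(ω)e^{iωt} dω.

F[g](ω) = \pi e^{- \frac{7 i \left(\omega - 8\right)}{4} - \left|{\omega - 8}\right|}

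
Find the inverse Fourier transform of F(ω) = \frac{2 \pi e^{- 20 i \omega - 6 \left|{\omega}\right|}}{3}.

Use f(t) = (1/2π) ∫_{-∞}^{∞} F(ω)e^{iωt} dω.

f(t) = \frac{4}{\left(t - 20\right)^{2} + 36}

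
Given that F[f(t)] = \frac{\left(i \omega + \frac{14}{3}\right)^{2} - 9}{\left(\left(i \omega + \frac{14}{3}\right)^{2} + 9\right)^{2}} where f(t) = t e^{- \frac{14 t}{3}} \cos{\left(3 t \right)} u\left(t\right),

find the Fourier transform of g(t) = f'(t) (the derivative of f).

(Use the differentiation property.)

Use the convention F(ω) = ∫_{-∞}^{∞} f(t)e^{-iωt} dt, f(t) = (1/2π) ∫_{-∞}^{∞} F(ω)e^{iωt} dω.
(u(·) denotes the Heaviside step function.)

F[g](ω) = \frac{9 i \omega \left(\left(3 i \omega + 14\right)^{2} - 81\right)}{\left(\left(3 i \omega + 14\right)^{2} + 81\right)^{2}}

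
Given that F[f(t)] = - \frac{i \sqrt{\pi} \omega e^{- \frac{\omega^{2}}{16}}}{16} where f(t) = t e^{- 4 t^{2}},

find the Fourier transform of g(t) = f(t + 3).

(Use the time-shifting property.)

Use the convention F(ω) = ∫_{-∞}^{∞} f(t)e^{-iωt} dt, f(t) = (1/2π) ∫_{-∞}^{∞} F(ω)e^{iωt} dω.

F[g](ω) = - \frac{i \sqrt{\pi} \omega e^{- \frac{\omega \left(\omega - 48 i\right)}{16}}}{16}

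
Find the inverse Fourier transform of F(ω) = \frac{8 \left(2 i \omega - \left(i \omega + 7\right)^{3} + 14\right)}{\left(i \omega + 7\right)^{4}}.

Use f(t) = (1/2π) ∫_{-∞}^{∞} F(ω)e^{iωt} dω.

f(t) = 8 \left(t^{2} - 1\right) e^{- 7 t} u\left(t\right)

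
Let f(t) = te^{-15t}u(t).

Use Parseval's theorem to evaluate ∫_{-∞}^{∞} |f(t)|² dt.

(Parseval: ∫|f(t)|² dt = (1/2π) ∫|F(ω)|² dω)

∫|f(t)|² dt = \frac{1}{13500}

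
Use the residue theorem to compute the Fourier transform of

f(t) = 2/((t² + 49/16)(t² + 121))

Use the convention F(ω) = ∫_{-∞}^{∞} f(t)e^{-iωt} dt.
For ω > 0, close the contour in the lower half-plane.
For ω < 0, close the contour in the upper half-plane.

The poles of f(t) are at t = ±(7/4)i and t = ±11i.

Let g(z) = f(z)e^{-iωz}; for large |z| the factor e^{-iωz} decays in the lower half-plane when ω > 0 and in the upper half-plane when ω < 0.

Case ω > 0 (lower half-plane, clockwise contour ⇒ F(ω) = -2πi·ΣRes):
  Res_{z = - \frac{7 i}{4}} g(z) = \frac{64 i e^{- \frac{7 \omega}{4}}}{13209}
  Res_{z = - 11 i} g(z) = - \frac{16 i e^{- 11 \omega}}{20757}
  F(ω) = -2πi·ΣRes = - \frac{32 \pi e^{- 11 \omega}}{20757} + \frac{128 \pi e^{- \frac{7 \omega}{4}}}{13209}

Case ω < 0 (upper half-plane, counterclockwise contour ⇒ F(ω) = +2πi·ΣRes):
  Res_{z = \frac{7 i}{4}} g(z) = - \frac{64 i e^{\frac{7 \omega}{4}}}{13209}
  Res_{z = 11 i} g(z) = \frac{16 i e^{11 \omega}}{20757}
  F(ω) = 2πi·ΣRes = \frac{32 \pi \left(44 e^{\frac{7 \omega}{4}} - 7 e^{11 \omega}\right)}{145299}

Both cases combine into a single formula in |ω|:

F(ω) = - \frac{32 \pi e^{- 11 \left|{\omega}\right|}}{20757} + \frac{128 \pi e^{- \frac{7 \left|{\omega}\right|}{4}}}{13209}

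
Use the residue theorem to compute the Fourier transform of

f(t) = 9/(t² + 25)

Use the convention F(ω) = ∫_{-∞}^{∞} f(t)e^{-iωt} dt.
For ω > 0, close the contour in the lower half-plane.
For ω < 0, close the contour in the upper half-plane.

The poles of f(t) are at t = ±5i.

Let g(z) = f(z)e^{-iωz}; for large |z| the factor e^{-iωz} decays in the lower half-plane when ω > 0 and in the upper half-plane when ω < 0.

Case ω > 0 (lower half-plane, clockwise contour ⇒ F(ω) = -2πi·ΣRes):
  Res_{z = - 5 i} g(z) = \frac{9 i e^{- 5 \omega}}{10}
  F(ω) = -2πi·ΣRes = \frac{9 \pi e^{- 5 \omega}}{5}

Case ω < 0 (upper half-plane, counterclockwise contour ⇒ F(ω) = +2πi·ΣRes):
  Res_{z = 5 i} g(z) = - \frac{9 i e^{5 \omega}}{10}
  F(ω) = 2πi·ΣRes = \frac{9 \pi e^{5 \omega}}{5}

Both cases combine into a single formula in |ω|:

F(ω) = \frac{9 \pi e^{- 5 \left|{\omega}\right|}}{5}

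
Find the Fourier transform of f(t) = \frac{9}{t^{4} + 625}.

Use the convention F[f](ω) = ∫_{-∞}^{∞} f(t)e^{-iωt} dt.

F(ω) = \frac{9 \pi e^{- \frac{5 \sqrt{2} \left|{\omega}\right|}{2}} \sin{\left(\frac{5 \sqrt{2} \left|{\omega}\right|}{2} + \frac{\pi}{4} \right)}}{125}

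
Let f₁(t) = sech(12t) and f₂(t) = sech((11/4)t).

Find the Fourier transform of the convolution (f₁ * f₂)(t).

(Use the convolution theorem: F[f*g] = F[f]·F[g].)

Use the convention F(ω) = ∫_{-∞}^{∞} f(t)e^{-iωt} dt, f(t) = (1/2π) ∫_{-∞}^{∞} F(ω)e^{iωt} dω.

F[f₁*f₂](ω) = \frac{\pi^{2}}{33 \cosh{\left(\frac{\pi \omega}{24} \right)} \cosh{\left(\frac{2 \pi \omega}{11} \right)}}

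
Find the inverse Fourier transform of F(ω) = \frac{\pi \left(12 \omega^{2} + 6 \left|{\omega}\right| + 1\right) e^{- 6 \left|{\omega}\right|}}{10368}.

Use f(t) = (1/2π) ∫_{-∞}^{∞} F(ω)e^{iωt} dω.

f(t) = \frac{2}{\left(t^{2} + 36\right)^{3}}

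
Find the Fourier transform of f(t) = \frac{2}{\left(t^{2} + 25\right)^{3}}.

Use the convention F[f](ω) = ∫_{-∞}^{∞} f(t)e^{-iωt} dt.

F(ω) = \frac{\pi \left(25 \omega^{2} + 15 \left|{\omega}\right| + 3\right) e^{- 5 \left|{\omega}\right|}}{12500}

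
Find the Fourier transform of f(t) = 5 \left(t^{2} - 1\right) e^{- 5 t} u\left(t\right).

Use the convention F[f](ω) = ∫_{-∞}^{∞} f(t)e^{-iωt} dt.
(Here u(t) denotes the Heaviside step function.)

F(ω) = \frac{5 \left(2 i \omega - \left(i \omega + 5\right)^{3} + 10\right)}{\left(i \omega + 5\right)^{4}}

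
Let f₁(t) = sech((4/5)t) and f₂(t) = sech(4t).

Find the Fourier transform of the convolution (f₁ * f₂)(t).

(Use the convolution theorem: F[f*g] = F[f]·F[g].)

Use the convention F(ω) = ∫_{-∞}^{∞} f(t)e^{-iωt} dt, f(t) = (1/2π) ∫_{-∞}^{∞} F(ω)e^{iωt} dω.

F[f₁*f₂](ω) = \frac{5 \pi^{2}}{16 \cosh{\left(\frac{\pi \omega}{8} \right)} \cosh{\left(\frac{5 \pi \omega}{8} \right)}}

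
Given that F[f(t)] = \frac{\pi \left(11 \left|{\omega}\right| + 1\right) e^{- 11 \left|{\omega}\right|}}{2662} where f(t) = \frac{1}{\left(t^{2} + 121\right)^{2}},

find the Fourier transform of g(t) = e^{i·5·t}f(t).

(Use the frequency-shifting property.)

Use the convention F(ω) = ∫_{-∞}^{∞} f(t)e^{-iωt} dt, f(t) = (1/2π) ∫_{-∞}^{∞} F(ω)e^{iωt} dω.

F[g](ω) = \frac{\pi \left(11 \left|{\omega - 5}\right| + 1\right) e^{- 11 \left|{\omega - 5}\right|}}{2662}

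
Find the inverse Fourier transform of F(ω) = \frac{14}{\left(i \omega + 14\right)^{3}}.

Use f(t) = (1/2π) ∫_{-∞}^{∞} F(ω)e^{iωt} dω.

f(t) = 7 t^{2} e^{- 14 t} u\left(t\right)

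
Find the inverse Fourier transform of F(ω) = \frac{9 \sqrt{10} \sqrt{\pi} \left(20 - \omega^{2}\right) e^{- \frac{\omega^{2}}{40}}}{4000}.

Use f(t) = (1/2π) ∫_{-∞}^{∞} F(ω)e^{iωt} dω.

f(t) = 9 t^{2} e^{- 10 t^{2}}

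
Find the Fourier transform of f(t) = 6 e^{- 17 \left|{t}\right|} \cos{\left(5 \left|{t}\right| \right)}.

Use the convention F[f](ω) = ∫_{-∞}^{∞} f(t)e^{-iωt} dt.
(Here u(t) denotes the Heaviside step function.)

F(ω) = \frac{204 \left(\omega^{2} + 314\right)}{\omega^{4} + 528 \omega^{2} + 98596}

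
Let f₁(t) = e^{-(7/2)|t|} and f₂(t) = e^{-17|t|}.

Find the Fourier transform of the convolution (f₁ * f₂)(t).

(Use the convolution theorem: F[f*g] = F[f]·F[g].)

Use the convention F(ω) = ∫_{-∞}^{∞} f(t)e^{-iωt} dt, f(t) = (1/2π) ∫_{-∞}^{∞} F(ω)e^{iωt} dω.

F[f₁*f₂](ω) = \frac{952}{\left(\omega^{2} + 289\right) \left(4 \omega^{2} + 49\right)}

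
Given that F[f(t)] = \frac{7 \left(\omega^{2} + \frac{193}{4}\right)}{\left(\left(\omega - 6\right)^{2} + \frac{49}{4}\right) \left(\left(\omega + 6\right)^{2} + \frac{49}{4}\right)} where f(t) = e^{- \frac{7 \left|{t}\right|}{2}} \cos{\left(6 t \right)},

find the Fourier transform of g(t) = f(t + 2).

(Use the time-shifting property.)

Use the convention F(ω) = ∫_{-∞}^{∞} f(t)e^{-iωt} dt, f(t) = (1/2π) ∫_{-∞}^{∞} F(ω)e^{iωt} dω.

F[g](ω) = \frac{\left(112 \omega^{2} + 5404\right) e^{2 i \omega}}{16 \omega^{4} - 760 \omega^{2} + 37249}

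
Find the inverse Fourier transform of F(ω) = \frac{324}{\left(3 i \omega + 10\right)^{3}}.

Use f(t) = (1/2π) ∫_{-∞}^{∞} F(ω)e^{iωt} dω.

f(t) = 6 t^{2} e^{- \frac{10 t}{3}} u\left(t\right)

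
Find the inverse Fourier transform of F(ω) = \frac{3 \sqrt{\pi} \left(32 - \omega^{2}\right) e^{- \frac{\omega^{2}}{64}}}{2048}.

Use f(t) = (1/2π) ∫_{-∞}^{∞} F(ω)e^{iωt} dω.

f(t) = 6 t^{2} e^{- 16 t^{2}}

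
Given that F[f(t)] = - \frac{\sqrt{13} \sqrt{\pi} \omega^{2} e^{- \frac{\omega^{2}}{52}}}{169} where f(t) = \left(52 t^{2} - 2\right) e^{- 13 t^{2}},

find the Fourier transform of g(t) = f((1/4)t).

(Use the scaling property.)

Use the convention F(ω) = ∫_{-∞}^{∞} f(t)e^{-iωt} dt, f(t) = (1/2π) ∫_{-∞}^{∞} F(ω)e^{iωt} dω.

F[g](ω) = - \frac{64 \sqrt{13} \sqrt{\pi} \omega^{2} e^{- \frac{4 \omega^{2}}{13}}}{169}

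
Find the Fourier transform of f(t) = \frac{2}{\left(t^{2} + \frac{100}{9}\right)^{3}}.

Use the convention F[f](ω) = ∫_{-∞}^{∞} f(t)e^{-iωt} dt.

F(ω) = \frac{27 \pi \left(100 \omega^{2} + 90 \left|{\omega}\right| + 27\right) e^{- \frac{10 \left|{\omega}\right|}{3}}}{400000}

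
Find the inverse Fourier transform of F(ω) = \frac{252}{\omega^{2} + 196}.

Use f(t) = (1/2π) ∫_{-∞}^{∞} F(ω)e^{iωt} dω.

f(t) = 9 e^{- 14 \left|{t}\right|}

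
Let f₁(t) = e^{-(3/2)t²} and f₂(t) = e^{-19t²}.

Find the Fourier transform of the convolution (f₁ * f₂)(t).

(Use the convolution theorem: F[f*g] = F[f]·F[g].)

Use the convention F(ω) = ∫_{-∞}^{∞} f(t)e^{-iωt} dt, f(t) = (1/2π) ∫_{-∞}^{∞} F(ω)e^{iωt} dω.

F[f₁*f₂](ω) = \frac{\sqrt{114} \pi e^{- \frac{41 \omega^{2}}{228}}}{57}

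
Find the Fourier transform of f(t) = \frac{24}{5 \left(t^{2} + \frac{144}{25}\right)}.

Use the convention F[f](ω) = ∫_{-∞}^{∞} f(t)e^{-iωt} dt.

F(ω) = 2 \pi e^{- \frac{12 \left|{\omega}\right|}{5}}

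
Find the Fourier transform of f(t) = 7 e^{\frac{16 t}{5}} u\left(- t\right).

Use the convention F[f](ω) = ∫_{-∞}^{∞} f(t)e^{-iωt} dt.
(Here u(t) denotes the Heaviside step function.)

F(ω) = - \frac{35}{5 i \omega - 16}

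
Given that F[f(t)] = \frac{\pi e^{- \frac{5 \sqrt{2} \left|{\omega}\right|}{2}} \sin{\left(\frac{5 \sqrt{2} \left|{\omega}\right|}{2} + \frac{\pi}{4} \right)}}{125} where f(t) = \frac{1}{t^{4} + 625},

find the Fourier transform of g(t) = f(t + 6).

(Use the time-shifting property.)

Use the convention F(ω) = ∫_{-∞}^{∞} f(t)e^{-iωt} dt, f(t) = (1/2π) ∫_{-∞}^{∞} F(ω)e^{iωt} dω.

F[g](ω) = \frac{\pi e^{6 i \omega - \frac{5 \sqrt{2} \left|{\omega}\right|}{2}} \sin{\left(\frac{5 \sqrt{2} \left|{\omega}\right|}{2} + \frac{\pi}{4} \right)}}{125}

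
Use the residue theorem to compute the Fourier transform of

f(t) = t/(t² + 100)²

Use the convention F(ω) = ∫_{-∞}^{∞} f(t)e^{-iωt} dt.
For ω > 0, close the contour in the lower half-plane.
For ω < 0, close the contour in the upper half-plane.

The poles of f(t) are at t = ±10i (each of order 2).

Let g(z) = f(z)e^{-iωz}; for large |z| the factor e^{-iωz} decays in the lower half-plane when ω > 0 and in the upper half-plane when ω < 0.

Case ω > 0 (lower half-plane, clockwise contour ⇒ F(ω) = -2πi·ΣRes):
  Res_{z = - 10 i} g(z) = \frac{\omega e^{- 10 \omega}}{40} (pole of order 2)
  F(ω) = -2πi·ΣRes = - \frac{i \pi \omega e^{- 10 \omega}}{20}

Case ω < 0 (upper half-plane, counterclockwise contour ⇒ F(ω) = +2πi·ΣRes):
  Res_{z = 10 i} g(z) = - \frac{\omega e^{10 \omega}}{40} (pole of order 2)
  F(ω) = 2πi·ΣRes = - \frac{i \pi \omega e^{10 \omega}}{20}

Both cases combine into a single formula in |ω|:

F(ω) = - \frac{i \pi \omega e^{- 10 \left|{\omega}\right|}}{20}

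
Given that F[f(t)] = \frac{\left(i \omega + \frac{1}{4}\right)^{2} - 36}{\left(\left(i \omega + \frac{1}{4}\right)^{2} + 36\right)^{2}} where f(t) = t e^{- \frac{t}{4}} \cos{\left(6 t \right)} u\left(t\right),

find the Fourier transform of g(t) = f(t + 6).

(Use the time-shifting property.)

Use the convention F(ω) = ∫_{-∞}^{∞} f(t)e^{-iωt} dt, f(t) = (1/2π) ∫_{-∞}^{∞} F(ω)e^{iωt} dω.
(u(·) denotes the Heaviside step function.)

F[g](ω) = \frac{16 \left(\left(4 i \omega + 1\right)^{2} - 576\right) e^{6 i \omega}}{\left(\left(4 i \omega + 1\right)^{2} + 576\right)^{2}}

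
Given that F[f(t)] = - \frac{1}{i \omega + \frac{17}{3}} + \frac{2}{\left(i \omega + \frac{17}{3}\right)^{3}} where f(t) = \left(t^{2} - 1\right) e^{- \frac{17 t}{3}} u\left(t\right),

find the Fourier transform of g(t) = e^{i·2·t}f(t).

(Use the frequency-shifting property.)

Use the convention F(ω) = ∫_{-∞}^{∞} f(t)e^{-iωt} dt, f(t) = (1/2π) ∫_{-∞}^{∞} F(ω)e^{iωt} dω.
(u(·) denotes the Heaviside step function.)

F[g](ω) = \frac{3 \left(54 i \left(\omega - 2\right) - \left(3 i \left(\omega - 2\right) + 17\right)^{3} + 306\right)}{\left(3 i \left(\omega - 2\right) + 17\right)^{4}}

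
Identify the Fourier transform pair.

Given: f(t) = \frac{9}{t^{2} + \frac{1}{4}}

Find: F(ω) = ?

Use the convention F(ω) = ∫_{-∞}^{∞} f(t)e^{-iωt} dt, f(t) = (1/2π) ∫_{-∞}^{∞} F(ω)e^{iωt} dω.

F(ω) = 18 \pi e^{- \frac{\left|{\omega}\right|}{2}}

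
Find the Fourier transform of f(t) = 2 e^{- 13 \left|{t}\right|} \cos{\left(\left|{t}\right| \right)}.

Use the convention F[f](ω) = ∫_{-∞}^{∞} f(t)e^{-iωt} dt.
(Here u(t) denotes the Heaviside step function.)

F(ω) = \frac{52 \left(\omega^{2} + 170\right)}{\omega^{4} + 336 \omega^{2} + 28900}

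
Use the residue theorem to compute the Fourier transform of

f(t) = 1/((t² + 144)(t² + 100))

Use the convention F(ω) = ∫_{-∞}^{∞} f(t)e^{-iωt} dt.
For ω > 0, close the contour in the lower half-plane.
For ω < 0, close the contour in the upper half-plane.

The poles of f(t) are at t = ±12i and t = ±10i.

Let g(z) = f(z)e^{-iωz}; for large |z| the factor e^{-iωz} decays in the lower half-plane when ω > 0 and in the upper half-plane when ω < 0.

Case ω > 0 (lower half-plane, clockwise contour ⇒ F(ω) = -2πi·ΣRes):
  Res_{z = - 12 i} g(z) = - \frac{i e^{- 12 \omega}}{1056}
  Res_{z = - 10 i} g(z) = \frac{i e^{- 10 \omega}}{880}
  F(ω) = -2πi·ΣRes = \frac{\pi \left(6 e^{2 \omega} - 5\right) e^{- 12 \omega}}{2640}

Case ω < 0 (upper half-plane, counterclockwise contour ⇒ F(ω) = +2πi·ΣRes):
  Res_{z = 12 i} g(z) = \frac{i e^{12 \omega}}{1056}
  Res_{z = 10 i} g(z) = - \frac{i e^{10 \omega}}{880}
  F(ω) = 2πi·ΣRes = \frac{\pi \left(6 - 5 e^{2 \omega}\right) e^{10 \omega}}{2640}

Both cases combine into a single formula in |ω|:

F(ω) = \frac{\pi \left(6 e^{2 \left|{\omega}\right|} - 5\right) e^{- 12 \left|{\omega}\right|}}{2640}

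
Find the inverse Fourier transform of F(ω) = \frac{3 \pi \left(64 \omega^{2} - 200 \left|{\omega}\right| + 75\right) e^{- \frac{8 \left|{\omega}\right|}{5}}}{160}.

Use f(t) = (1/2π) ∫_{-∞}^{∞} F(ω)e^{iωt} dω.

f(t) = \frac{6 t^{4}}{\left(t^{2} + \frac{64}{25}\right)^{3}}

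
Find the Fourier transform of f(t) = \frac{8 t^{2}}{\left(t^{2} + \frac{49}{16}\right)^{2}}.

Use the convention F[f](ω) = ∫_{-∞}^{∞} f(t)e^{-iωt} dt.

F(ω) = \frac{4 \pi \left(4 - 7 \left|{\omega}\right|\right) e^{- \frac{7 \left|{\omega}\right|}{4}}}{7}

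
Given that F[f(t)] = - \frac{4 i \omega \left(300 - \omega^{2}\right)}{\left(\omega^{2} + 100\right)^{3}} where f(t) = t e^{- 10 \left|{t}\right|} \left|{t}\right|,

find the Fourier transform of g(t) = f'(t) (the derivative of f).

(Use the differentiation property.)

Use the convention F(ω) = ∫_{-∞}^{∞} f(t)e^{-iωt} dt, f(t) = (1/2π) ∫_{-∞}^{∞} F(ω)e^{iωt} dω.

F[g](ω) = \frac{4 \omega^{2} \left(300 - \omega^{2}\right)}{\left(\omega^{2} + 100\right)^{3}}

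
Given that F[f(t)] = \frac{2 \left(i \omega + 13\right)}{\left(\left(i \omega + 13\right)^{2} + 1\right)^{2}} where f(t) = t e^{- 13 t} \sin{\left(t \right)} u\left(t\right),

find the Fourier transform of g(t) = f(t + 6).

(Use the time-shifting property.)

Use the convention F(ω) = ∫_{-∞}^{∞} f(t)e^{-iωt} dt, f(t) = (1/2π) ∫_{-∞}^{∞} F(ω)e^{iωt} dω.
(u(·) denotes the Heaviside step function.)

F[g](ω) = \frac{2 \left(i \omega + 13\right) e^{6 i \omega}}{\left(\left(i \omega + 13\right)^{2} + 1\right)^{2}}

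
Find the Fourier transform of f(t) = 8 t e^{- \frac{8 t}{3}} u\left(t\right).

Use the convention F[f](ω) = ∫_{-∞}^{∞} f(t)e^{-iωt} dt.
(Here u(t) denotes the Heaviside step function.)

F(ω) = \frac{72}{\left(3 i \omega + 8\right)^{2}}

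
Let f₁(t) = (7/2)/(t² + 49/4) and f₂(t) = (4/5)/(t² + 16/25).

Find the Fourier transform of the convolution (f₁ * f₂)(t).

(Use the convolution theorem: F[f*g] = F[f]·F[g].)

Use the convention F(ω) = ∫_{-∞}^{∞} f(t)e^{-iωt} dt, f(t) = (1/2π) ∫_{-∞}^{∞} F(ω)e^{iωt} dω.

F[f₁*f₂](ω) = \pi^{2} e^{- \frac{43 \left|{\omega}\right|}{10}}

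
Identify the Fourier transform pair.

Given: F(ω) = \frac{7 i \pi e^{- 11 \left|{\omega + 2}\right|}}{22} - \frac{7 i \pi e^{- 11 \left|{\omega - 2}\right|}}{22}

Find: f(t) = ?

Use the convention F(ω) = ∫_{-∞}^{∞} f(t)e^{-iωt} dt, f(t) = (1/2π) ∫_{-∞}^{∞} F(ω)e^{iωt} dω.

f(t) = \frac{7 \sin{\left(2 t \right)}}{t^{2} + 121}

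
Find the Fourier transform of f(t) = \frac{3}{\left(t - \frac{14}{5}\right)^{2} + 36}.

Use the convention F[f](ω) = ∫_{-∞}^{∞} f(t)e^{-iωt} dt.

F(ω) = \frac{\pi e^{- \frac{14 i \omega}{5} - 6 \left|{\omega}\right|}}{2}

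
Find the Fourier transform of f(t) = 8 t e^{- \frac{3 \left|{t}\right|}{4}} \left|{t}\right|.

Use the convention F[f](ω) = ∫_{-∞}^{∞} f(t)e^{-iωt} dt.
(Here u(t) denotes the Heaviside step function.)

F(ω) = \frac{8192 i \omega \left(16 \omega^{2} - 27\right)}{\left(16 \omega^{2} + 9\right)^{3}}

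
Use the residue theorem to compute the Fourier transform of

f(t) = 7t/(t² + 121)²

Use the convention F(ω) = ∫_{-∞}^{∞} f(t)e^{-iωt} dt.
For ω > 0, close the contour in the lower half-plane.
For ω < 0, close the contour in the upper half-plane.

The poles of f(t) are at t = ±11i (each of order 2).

Let g(z) = f(z)e^{-iωz}; for large |z| the factor e^{-iωz} decays in the lower half-plane when ω > 0 and in the upper half-plane when ω < 0.

Case ω > 0 (lower half-plane, clockwise contour ⇒ F(ω) = -2πi·ΣRes):
  Res_{z = - 11 i} g(z) = \frac{7 \omega e^{- 11 \omega}}{44} (pole of order 2)
  F(ω) = -2πi·ΣRes = - \frac{7 i \pi \omega e^{- 11 \omega}}{22}

Case ω < 0 (upper half-plane, counterclockwise contour ⇒ F(ω) = +2πi·ΣRes):
  Res_{z = 11 i} g(z) = - \frac{7 \omega e^{11 \omega}}{44} (pole of order 2)
  F(ω) = 2πi·ΣRes = - \frac{7 i \pi \omega e^{11 \omega}}{22}

Both cases combine into a single formula in |ω|:

F(ω) = - \frac{7 i \pi \omega e^{- 11 \left|{\omega}\right|}}{22}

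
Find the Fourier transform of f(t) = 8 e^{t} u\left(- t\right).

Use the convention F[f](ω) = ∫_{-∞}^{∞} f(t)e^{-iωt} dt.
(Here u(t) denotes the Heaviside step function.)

F(ω) = \frac{8 i}{\omega + i}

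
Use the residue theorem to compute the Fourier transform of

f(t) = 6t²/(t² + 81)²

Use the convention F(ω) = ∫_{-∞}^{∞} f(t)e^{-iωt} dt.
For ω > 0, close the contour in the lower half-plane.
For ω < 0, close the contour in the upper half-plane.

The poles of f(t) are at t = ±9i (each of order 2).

Let g(z) = f(z)e^{-iωz}; for large |z| the factor e^{-iωz} decays in the lower half-plane when ω > 0 and in the upper half-plane when ω < 0.

Case ω > 0 (lower half-plane, clockwise contour ⇒ F(ω) = -2πi·ΣRes):
  Res_{z = - 9 i} g(z) = \frac{i \left(1 - 9 \omega\right) e^{- 9 \omega}}{6} (pole of order 2)
  F(ω) = -2πi·ΣRes = \frac{\pi \left(1 - 9 \omega\right) e^{- 9 \omega}}{3}

Case ω < 0 (upper half-plane, counterclockwise contour ⇒ F(ω) = +2πi·ΣRes):
  Res_{z = 9 i} g(z) = \frac{i \left(- 9 \omega - 1\right) e^{9 \omega}}{6} (pole of order 2)
  F(ω) = 2πi·ΣRes = \frac{\pi \left(9 \omega + 1\right) e^{9 \omega}}{3}

Both cases combine into a single formula in |ω|:

F(ω) = \frac{\pi \left(1 - 9 \left|{\omega}\right|\right) e^{- 9 \left|{\omega}\right|}}{3}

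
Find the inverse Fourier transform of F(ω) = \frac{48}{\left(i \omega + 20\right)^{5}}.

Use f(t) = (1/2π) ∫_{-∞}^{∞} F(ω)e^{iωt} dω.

f(t) = 2 t^{4} e^{- 20 t} u\left(t\right)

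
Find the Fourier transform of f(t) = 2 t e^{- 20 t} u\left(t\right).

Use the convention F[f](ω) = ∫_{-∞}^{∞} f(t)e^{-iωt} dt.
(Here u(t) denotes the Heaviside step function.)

F(ω) = \frac{2}{\left(i \omega + 20\right)^{2}}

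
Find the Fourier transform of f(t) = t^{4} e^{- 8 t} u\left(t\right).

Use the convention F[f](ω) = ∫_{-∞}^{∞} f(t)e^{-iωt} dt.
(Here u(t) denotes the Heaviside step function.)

F(ω) = \frac{24}{\left(i \omega + 8\right)^{5}}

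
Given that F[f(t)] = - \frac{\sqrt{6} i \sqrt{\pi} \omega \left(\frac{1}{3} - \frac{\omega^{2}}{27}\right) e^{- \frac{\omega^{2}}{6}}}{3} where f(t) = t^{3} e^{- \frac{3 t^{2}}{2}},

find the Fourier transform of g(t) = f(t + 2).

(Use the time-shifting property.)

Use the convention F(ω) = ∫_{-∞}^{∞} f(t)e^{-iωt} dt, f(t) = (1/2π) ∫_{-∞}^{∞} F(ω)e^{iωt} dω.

F[g](ω) = \frac{\sqrt{6} i \sqrt{\pi} \omega \left(\omega^{2} - 9\right) e^{\frac{\omega \left(- \omega + 12 i\right)}{6}}}{81}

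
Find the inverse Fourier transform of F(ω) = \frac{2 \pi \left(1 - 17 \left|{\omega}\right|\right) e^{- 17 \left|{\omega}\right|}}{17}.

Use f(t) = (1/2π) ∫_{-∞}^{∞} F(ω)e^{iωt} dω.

f(t) = \frac{4 t^{2}}{\left(t^{2} + 289\right)^{2}}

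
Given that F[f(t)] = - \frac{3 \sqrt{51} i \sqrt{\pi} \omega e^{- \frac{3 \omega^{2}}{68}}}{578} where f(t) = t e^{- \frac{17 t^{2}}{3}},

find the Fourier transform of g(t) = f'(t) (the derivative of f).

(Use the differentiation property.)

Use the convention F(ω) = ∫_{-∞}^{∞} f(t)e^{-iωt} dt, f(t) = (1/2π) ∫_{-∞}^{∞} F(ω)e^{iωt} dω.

F[g](ω) = \frac{3 \sqrt{51} \sqrt{\pi} \omega^{2} e^{- \frac{3 \omega^{2}}{68}}}{578}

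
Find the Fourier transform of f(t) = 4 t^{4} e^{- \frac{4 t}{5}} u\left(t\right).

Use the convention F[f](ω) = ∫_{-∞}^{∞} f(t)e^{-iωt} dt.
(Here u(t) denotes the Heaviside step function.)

F(ω) = \frac{300000}{\left(5 i \omega + 4\right)^{5}}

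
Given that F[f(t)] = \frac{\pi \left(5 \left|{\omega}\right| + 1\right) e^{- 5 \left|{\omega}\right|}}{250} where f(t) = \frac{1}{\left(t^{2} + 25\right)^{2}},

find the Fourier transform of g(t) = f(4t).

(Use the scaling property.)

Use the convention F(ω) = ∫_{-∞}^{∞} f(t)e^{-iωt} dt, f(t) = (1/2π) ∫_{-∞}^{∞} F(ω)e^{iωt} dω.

F[g](ω) = \frac{\pi \left(5 \left|{\omega}\right| + 4\right) e^{- \frac{5 \left|{\omega}\right|}{4}}}{4000}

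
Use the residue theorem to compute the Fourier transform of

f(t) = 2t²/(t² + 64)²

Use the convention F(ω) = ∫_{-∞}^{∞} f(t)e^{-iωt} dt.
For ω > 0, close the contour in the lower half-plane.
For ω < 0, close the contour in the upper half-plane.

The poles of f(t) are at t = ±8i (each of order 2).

Let g(z) = f(z)e^{-iωz}; for large |z| the factor e^{-iωz} decays in the lower half-plane when ω > 0 and in the upper half-plane when ω < 0.

Case ω > 0 (lower half-plane, clockwise contour ⇒ F(ω) = -2πi·ΣRes):
  Res_{z = - 8 i} g(z) = \frac{i \left(1 - 8 \omega\right) e^{- 8 \omega}}{16} (pole of order 2)
  F(ω) = -2πi·ΣRes = \frac{\pi \left(1 - 8 \omega\right) e^{- 8 \omega}}{8}

Case ω < 0 (upper half-plane, counterclockwise contour ⇒ F(ω) = +2πi·ΣRes):
  Res_{z = 8 i} g(z) = \frac{i \left(- 8 \omega - 1\right) e^{8 \omega}}{16} (pole of order 2)
  F(ω) = 2πi·ΣRes = \frac{\pi \left(8 \omega + 1\right) e^{8 \omega}}{8}

Both cases combine into a single formula in |ω|:

F(ω) = \frac{\pi \left(1 - 8 \left|{\omega}\right|\right) e^{- 8 \left|{\omega}\right|}}{8}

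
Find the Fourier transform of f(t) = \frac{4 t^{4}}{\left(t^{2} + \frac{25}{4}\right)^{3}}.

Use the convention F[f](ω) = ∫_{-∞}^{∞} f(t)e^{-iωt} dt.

F(ω) = \frac{\pi \left(25 \omega^{2} - 50 \left|{\omega}\right| + 12\right) e^{- \frac{5 \left|{\omega}\right|}{2}}}{20}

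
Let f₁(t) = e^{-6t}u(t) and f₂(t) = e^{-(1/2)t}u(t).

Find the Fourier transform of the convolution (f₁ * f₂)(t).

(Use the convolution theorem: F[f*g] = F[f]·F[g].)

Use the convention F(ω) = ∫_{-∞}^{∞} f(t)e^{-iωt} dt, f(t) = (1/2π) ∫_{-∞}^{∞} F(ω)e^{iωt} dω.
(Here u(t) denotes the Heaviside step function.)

F[f₁*f₂](ω) = \frac{2}{\left(i \omega + 6\right) \left(2 i \omega + 1\right)}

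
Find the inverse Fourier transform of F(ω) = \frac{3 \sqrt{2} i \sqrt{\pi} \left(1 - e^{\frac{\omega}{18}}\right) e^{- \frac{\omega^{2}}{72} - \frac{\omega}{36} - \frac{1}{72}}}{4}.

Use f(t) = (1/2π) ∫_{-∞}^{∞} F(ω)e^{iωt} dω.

f(t) = 9 e^{- 18 t^{2}} \sin{\left(t \right)}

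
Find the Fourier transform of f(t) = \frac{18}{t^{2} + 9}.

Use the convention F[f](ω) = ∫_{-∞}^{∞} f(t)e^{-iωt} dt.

F(ω) = 6 \pi e^{- 3 \left|{\omega}\right|}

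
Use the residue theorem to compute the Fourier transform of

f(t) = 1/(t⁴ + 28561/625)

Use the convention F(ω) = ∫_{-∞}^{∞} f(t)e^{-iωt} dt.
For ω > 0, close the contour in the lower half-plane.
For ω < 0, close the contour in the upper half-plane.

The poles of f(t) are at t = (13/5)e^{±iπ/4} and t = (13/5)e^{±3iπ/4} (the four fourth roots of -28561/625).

Let g(z) = f(z)e^{-iωz}; for large |z| the factor e^{-iωz} decays in the lower half-plane when ω > 0 and in the upper half-plane when ω < 0.

Case ω > 0 (lower half-plane, clockwise contour ⇒ F(ω) = -2πi·ΣRes):
  Res_{z = - \frac{13 \sqrt{2}}{10} - \frac{13 \sqrt{2} i}{10}} g(z) = \frac{125 \sqrt{2} i \left(1 - i\right) e^{\frac{13 \sqrt{2} \omega \left(-1 + i\right)}{10}}}{17576}
  Res_{z = \frac{13 \sqrt{2}}{10} - \frac{13 \sqrt{2} i}{10}} g(z) = \frac{125 \sqrt{2} i \left(1 + i\right) e^{- \frac{13 \sqrt{2} \omega \left(1 + i\right)}{10}}}{17576}
  F(ω) = -2πi·ΣRes = \frac{125 \sqrt{2} \pi \left(1 - i\right) \left(e^{\frac{13 \sqrt{2} i \omega}{5}} + i\right) e^{- \frac{13 \sqrt{2} \omega \left(1 + i\right)}{10}}}{8788} = \frac{125 \pi e^{- \frac{13 \sqrt{2} \omega}{10}} \sin{\left(\frac{13 \sqrt{2} \omega}{10} + \frac{\pi}{4} \right)}}{2197}

Case ω < 0 (upper half-plane, counterclockwise contour ⇒ F(ω) = +2πi·ΣRes):
  Res_{z = \frac{13 \sqrt{2}}{10} + \frac{13 \sqrt{2} i}{10}} g(z) = \frac{125 \sqrt{2} i \left(-1 + i\right) e^{\frac{13 \sqrt{2} \omega \left(1 - i\right)}{10}}}{17576}
  Res_{z = - \frac{13 \sqrt{2}}{10} + \frac{13 \sqrt{2} i}{10}} g(z) = \frac{125 \sqrt{2} \left(1 - i\right) e^{\frac{13 \sqrt{2} \omega \left(1 + i\right)}{10}}}{17576}
  F(ω) = 2πi·ΣRes = - \frac{125 \sqrt{2} i \pi \left(i \left(1 - i\right) e^{\frac{13 \sqrt{2} \omega \left(1 - i\right)}{10}} - \left(1 - i\right) e^{\frac{13 \sqrt{2} \omega \left(1 + i\right)}{10}}\right)}{8788} = \frac{125 \pi e^{\frac{13 \sqrt{2} \omega}{10}} \cos{\left(\frac{13 \sqrt{2} \omega}{10} + \frac{\pi}{4} \right)}}{2197}

Both cases combine into a single formula in |ω|:

F(ω) = \frac{125 \pi e^{- \frac{13 \sqrt{2} \left|{\omega}\right|}{10}} \sin{\left(\frac{13 \sqrt{2} \left|{\omega}\right|}{10} + \frac{\pi}{4} \right)}}{2197}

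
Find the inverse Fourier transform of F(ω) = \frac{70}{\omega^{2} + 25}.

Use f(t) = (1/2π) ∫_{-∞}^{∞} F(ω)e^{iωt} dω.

f(t) = 7 e^{- 5 \left|{t}\right|}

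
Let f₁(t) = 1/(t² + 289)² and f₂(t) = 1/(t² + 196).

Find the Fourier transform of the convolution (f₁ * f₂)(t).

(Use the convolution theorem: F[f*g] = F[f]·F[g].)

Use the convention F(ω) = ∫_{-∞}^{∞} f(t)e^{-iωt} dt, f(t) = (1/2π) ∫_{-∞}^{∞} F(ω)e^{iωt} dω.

F[f₁*f₂](ω) = \frac{\pi^{2} \left(17 \left|{\omega}\right| + 1\right) e^{- 31 \left|{\omega}\right|}}{137564}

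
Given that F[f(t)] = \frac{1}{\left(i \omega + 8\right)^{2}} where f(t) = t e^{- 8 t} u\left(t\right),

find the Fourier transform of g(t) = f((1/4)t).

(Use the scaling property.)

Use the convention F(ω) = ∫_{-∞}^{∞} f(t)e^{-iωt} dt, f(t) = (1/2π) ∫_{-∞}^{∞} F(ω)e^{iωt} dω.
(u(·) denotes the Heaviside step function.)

F[g](ω) = \frac{1}{4 \left(i \omega + 2\right)^{2}}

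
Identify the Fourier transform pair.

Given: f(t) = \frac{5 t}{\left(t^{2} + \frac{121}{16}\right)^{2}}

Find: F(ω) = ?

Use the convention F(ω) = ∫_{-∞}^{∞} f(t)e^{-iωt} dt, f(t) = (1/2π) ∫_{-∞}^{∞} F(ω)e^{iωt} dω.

F(ω) = - \frac{10 i \pi \omega e^{- \frac{11 \left|{\omega}\right|}{4}}}{11}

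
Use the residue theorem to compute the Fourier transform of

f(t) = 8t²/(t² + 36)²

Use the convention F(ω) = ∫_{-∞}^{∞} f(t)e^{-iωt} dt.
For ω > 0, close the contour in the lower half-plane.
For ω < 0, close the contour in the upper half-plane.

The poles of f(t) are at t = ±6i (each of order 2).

Let g(z) = f(z)e^{-iωz}; for large |z| the factor e^{-iωz} decays in the lower half-plane when ω > 0 and in the upper half-plane when ω < 0.

Case ω > 0 (lower half-plane, clockwise contour ⇒ F(ω) = -2πi·ΣRes):
  Res_{z = - 6 i} g(z) = \frac{i \left(1 - 6 \omega\right) e^{- 6 \omega}}{3} (pole of order 2)
  F(ω) = -2πi·ΣRes = \frac{2 \pi \left(1 - 6 \omega\right) e^{- 6 \omega}}{3}

Case ω < 0 (upper half-plane, counterclockwise contour ⇒ F(ω) = +2πi·ΣRes):
  Res_{z = 6 i} g(z) = \frac{i \left(- 6 \omega - 1\right) e^{6 \omega}}{3} (pole of order 2)
  F(ω) = 2πi·ΣRes = \frac{2 \pi \left(6 \omega + 1\right) e^{6 \omega}}{3}

Both cases combine into a single formula in |ω|:

F(ω) = \frac{2 \pi \left(1 - 6 \left|{\omega}\right|\right) e^{- 6 \left|{\omega}\right|}}{3}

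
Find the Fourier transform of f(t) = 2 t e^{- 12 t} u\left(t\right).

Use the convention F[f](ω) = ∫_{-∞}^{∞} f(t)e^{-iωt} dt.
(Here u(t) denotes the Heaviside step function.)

F(ω) = \frac{2}{\left(i \omega + 12\right)^{2}}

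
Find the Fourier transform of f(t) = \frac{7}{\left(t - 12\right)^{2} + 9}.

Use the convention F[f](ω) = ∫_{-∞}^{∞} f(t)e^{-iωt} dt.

F(ω) = \frac{7 \pi e^{- 12 i \omega - 3 \left|{\omega}\right|}}{3}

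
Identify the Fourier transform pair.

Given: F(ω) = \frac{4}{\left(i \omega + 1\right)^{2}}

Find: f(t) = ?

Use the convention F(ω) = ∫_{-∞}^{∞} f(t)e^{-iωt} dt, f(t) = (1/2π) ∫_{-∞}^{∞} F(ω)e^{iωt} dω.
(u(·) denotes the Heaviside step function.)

f(t) = 4 t e^{- t} u\left(t\right)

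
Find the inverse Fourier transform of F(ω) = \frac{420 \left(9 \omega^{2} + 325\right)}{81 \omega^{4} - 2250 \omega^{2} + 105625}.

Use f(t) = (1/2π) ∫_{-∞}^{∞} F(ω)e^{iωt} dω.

f(t) = 7 e^{- \frac{10 \left|{t}\right|}{3}} \cos{\left(5 \left|{t}\right| \right)}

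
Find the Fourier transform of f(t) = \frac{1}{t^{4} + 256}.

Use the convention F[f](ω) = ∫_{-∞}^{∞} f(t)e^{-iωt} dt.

F(ω) = \frac{\pi e^{- 2 \sqrt{2} \left|{\omega}\right|} \sin{\left(2 \sqrt{2} \left|{\omega}\right| + \frac{\pi}{4} \right)}}{64}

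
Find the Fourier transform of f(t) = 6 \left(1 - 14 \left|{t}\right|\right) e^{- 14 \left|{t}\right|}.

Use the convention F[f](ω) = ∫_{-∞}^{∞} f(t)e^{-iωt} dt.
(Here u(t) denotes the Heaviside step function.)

F(ω) = \frac{336 \omega^{2}}{\left(\omega^{2} + 196\right)^{2}}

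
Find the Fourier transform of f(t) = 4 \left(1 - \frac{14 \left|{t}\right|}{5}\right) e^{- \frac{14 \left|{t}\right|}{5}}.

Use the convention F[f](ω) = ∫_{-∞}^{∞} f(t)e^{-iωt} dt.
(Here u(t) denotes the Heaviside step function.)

F(ω) = \frac{28000 \omega^{2}}{\left(25 \omega^{2} + 196\right)^{2}}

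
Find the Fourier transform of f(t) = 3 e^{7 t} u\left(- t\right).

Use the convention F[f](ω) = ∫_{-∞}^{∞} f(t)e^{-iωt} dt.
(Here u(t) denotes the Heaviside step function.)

F(ω) = - \frac{3}{i \omega - 7}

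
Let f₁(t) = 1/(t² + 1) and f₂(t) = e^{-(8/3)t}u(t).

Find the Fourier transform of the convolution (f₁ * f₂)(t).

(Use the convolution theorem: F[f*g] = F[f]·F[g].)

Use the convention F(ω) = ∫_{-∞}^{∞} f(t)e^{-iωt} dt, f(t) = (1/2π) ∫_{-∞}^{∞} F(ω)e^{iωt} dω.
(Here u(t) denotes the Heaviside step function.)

F[f₁*f₂](ω) = \frac{3 \pi e^{- \left|{\omega}\right|}}{3 i \omega + 8}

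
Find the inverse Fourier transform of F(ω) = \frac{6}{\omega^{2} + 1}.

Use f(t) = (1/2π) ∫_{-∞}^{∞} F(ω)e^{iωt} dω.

f(t) = 3 e^{- \left|{t}\right|}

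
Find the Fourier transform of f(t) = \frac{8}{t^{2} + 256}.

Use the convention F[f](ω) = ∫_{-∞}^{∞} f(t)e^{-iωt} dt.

F(ω) = \frac{\pi e^{- 16 \left|{\omega}\right|}}{2}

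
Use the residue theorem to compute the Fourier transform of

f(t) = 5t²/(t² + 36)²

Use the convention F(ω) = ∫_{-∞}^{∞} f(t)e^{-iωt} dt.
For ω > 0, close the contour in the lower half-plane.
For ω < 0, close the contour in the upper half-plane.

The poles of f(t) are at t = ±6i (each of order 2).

Let g(z) = f(z)e^{-iωz}; for large |z| the factor e^{-iωz} decays in the lower half-plane when ω > 0 and in the upper half-plane when ω < 0.

Case ω > 0 (lower half-plane, clockwise contour ⇒ F(ω) = -2πi·ΣRes):
  Res_{z = - 6 i} g(z) = \frac{5 i \left(1 - 6 \omega\right) e^{- 6 \omega}}{24} (pole of order 2)
  F(ω) = -2πi·ΣRes = \frac{5 \pi \left(1 - 6 \omega\right) e^{- 6 \omega}}{12}

Case ω < 0 (upper half-plane, counterclockwise contour ⇒ F(ω) = +2πi·ΣRes):
  Res_{z = 6 i} g(z) = \frac{5 i \left(- 6 \omega - 1\right) e^{6 \omega}}{24} (pole of order 2)
  F(ω) = 2πi·ΣRes = \frac{5 \pi \left(6 \omega + 1\right) e^{6 \omega}}{12}

Both cases combine into a single formula in |ω|:

F(ω) = \frac{5 \pi \left(1 - 6 \left|{\omega}\right|\right) e^{- 6 \left|{\omega}\right|}}{12}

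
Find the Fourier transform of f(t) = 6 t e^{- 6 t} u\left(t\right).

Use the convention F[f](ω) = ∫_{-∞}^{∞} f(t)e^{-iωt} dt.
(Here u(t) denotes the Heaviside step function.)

F(ω) = \frac{6}{\left(i \omega + 6\right)^{2}}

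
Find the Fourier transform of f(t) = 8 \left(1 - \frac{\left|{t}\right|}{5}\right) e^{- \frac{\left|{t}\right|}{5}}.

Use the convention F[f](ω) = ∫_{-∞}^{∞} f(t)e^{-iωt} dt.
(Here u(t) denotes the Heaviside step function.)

F(ω) = \frac{4000 \omega^{2}}{\left(25 \omega^{2} + 1\right)^{2}}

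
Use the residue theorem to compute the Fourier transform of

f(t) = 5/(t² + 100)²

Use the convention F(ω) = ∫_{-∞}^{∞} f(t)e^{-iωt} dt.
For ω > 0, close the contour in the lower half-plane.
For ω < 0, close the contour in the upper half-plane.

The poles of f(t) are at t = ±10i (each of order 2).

Let g(z) = f(z)e^{-iωz}; for large |z| the factor e^{-iωz} decays in the lower half-plane when ω > 0 and in the upper half-plane when ω < 0.

Case ω > 0 (lower half-plane, clockwise contour ⇒ F(ω) = -2πi·ΣRes):
  Res_{z = - 10 i} g(z) = \frac{i \left(10 \omega + 1\right) e^{- 10 \omega}}{800} (pole of order 2)
  F(ω) = -2πi·ΣRes = \frac{\pi \left(10 \omega + 1\right) e^{- 10 \omega}}{400}

Case ω < 0 (upper half-plane, counterclockwise contour ⇒ F(ω) = +2πi·ΣRes):
  Res_{z = 10 i} g(z) = \frac{i \left(10 \omega - 1\right) e^{10 \omega}}{800} (pole of order 2)
  F(ω) = 2πi·ΣRes = \frac{\pi \left(1 - 10 \omega\right) e^{10 \omega}}{400}

Both cases combine into a single formula in |ω|:

F(ω) = \frac{\pi \left(10 \left|{\omega}\right| + 1\right) e^{- 10 \left|{\omega}\right|}}{400}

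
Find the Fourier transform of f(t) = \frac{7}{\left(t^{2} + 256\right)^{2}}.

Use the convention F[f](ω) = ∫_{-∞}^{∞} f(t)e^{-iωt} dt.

F(ω) = \frac{7 \pi \left(16 \left|{\omega}\right| + 1\right) e^{- 16 \left|{\omega}\right|}}{8192}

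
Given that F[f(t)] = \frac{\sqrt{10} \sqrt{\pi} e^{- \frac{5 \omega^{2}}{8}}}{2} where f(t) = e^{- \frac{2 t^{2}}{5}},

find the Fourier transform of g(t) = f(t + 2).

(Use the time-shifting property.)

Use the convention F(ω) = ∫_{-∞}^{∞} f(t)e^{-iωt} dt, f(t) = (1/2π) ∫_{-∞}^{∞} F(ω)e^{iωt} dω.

F[g](ω) = \frac{\sqrt{10} \sqrt{\pi} e^{\frac{\omega \left(- 5 \omega + 16 i\right)}{8}}}{2}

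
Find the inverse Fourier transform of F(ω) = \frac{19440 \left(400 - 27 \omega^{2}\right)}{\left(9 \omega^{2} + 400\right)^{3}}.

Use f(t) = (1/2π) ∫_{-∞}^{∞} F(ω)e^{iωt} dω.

f(t) = 9 t^{2} e^{- \frac{20 \left|{t}\right|}{3}}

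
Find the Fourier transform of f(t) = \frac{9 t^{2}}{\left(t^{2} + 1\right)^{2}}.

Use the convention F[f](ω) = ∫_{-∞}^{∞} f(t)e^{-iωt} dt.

F(ω) = \frac{9 \pi \left(1 - \left|{\omega}\right|\right) e^{- \left|{\omega}\right|}}{2}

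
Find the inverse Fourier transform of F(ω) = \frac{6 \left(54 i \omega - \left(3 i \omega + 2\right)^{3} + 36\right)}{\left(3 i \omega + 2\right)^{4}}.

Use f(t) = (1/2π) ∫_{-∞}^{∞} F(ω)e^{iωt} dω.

f(t) = 2 \left(t^{2} - 1\right) e^{- \frac{2 t}{3}} u\left(t\right)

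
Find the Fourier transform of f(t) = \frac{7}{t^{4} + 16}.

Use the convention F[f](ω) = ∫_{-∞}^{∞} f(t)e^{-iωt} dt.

F(ω) = \frac{7 \pi e^{- \sqrt{2} \left|{\omega}\right|} \sin{\left(\sqrt{2} \left|{\omega}\right| + \frac{\pi}{4} \right)}}{8}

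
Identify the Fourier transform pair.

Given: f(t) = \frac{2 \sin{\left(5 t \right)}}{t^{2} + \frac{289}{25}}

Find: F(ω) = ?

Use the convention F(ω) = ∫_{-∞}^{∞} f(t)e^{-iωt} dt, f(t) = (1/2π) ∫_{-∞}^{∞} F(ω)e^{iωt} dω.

F(ω) = \frac{5 i \pi e^{- \frac{17 \left|{\omega + 5}\right|}{5}}}{17} - \frac{5 i \pi e^{- \frac{17 \left|{\omega - 5}\right|}{5}}}{17}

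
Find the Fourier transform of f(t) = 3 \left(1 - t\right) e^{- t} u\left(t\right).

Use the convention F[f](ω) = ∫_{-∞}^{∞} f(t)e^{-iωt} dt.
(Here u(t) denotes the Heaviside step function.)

F(ω) = \frac{3 i \omega}{- \omega^{2} + 2 i \omega + 1}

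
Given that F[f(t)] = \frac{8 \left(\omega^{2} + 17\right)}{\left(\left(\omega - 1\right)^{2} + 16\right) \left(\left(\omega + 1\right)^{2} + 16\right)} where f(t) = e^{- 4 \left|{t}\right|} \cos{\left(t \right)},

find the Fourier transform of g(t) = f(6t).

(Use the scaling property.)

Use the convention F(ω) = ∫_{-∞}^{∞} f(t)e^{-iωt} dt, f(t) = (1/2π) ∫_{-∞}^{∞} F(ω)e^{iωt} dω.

F[g](ω) = \frac{48 \left(\omega^{2} + 612\right)}{\omega^{4} + 1080 \omega^{2} + 374544}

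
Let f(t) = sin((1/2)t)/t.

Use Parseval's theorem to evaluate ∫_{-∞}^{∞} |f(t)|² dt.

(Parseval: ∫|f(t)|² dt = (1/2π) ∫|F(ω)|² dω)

∫|f(t)|² dt = \frac{\pi}{2}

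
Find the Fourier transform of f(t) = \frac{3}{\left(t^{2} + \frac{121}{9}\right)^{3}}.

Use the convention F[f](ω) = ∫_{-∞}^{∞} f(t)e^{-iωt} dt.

F(ω) = \frac{81 \pi \left(121 \omega^{2} + 99 \left|{\omega}\right| + 27\right) e^{- \frac{11 \left|{\omega}\right|}{3}}}{1288408}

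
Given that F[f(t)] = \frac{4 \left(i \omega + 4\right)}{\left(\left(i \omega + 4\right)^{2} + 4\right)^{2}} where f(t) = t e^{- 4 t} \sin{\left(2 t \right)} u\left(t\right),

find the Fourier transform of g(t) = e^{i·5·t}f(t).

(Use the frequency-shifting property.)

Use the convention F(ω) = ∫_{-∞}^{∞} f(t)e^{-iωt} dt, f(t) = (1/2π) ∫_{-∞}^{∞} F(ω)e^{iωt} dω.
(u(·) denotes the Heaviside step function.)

F[g](ω) = \frac{4 \left(i \left(\omega - 5\right) + 4\right)}{\left(\left(i \left(\omega - 5\right) + 4\right)^{2} + 4\right)^{2}}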